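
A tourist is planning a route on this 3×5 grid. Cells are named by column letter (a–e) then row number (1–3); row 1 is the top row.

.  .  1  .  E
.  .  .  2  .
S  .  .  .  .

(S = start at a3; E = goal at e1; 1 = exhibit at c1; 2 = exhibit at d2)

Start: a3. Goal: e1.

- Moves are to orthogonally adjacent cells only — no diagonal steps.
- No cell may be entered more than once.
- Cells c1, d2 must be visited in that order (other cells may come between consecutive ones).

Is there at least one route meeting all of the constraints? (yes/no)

One route that works: a3 → a2 → a1 → b1 → c1 → c2 → d2 → d1 → e1.

yes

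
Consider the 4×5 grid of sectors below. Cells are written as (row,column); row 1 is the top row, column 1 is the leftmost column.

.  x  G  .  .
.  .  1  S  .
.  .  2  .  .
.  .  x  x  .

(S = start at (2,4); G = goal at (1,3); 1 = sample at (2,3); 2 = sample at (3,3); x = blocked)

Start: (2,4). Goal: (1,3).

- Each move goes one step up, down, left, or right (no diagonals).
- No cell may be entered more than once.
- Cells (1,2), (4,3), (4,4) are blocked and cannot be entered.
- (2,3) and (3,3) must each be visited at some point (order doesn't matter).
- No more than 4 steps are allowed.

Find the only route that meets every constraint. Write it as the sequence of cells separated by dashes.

(2,4) - (3,4) - (3,3) - (2,3) - (1,3)

The budget equals the shortest possible length, so every move has to be on a shortest route through the required cells.
Route from (2,4): down 1 to (3,4), left 1 to (3,3), up 2 to (1,3) — 4 moves in all.
Check: all required cells visited; 4 ≤ 4 moves.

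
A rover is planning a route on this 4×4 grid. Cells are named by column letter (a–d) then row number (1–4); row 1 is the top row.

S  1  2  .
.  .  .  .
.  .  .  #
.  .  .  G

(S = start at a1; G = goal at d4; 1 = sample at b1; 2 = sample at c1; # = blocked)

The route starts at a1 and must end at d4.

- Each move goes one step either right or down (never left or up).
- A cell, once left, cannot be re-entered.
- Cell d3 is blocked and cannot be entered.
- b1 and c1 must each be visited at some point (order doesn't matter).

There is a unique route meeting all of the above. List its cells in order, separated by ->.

Moves only go right or down, so the column and row indices never decrease.
Route from a1: right 2 to c1, down 3 to c4, right 1 to d4 — 6 moves in all.
Check: all required cells visited.

a1 -> b1 -> c1 -> c2 -> c3 -> c4 -> d4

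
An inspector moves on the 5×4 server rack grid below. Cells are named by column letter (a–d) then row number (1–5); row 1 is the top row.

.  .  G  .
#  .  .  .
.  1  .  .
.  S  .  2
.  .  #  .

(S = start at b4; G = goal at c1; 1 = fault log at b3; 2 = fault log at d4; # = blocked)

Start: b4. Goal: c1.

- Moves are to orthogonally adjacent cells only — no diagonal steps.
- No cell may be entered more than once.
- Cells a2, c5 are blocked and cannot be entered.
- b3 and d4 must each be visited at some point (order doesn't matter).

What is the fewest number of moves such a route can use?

Any route passes through b3 and d4 in some order between b4 and c1. Summing Manhattan distances along each leg and taking the cheapest ordering (b4 → b3 → d4 → c1) gives a lower bound of 1 + 3 + 4 = 8 moves.
A route of 8 moves achieves this: b4 → b3 → c3 → c4 → d4 → d3 → d2 → d1 → c1.
Since 8 matches the lower bound, it is optimal.

8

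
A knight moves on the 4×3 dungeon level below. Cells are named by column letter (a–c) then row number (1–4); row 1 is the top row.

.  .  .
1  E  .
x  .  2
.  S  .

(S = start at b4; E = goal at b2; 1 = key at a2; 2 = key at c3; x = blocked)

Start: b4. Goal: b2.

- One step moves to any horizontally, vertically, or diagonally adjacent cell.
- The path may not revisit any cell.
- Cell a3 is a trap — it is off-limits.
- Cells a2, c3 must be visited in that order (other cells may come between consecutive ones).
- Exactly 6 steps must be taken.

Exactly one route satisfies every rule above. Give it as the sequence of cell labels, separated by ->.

b4 -> b3 -> a2 -> b1 -> c2 -> c3 -> b2

The waypoints must appear in the order a2, c3, with no cell reused.
Route from b4: up 1 to b3, up-left 1 to a2, up-right 1 to b1, down-right 1 to c2, down 1 to c3, up-left 1 to b2 — 6 moves in all.
Check: order respected (1 at step 2, 2 at step 5); 6 moves as required.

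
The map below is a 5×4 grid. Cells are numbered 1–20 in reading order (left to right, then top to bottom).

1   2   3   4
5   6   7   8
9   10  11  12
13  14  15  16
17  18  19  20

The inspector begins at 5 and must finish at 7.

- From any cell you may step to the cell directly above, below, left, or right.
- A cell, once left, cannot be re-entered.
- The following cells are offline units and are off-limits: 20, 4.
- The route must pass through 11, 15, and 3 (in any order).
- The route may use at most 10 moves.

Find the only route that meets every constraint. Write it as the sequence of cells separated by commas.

5, 9, 13, 14, 15, 11, 10, 6, 2, 3, 7

Any route must reach 11, 15, and 3 and still end at 7 within 10 moves, so the order of the required stops is forced.
Route from 5: down 2 to 13, right 2 to 15, up 1 to 11, left 1 to 10, up 2 to 2, right 1 to 3, down 1 to 7 — 10 moves in all.
Check: all required cells visited; 10 ≤ 10 moves.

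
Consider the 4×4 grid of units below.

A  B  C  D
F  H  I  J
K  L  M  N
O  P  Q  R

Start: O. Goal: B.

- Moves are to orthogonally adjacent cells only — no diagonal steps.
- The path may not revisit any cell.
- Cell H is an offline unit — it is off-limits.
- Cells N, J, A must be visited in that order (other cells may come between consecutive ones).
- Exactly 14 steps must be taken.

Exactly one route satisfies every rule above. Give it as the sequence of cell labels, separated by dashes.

O - P - Q - R - N - J - D - C - I - M - L - K - F - A - B

The waypoints must appear in the order N, J, A, with no cell reused.
Route from O: 3× right (reaching R), 3× up (reaching D), left to C, 2× down (reaching M), 2× left (reaching K), 2× up (reaching A), right to B — 14 moves in all.
Check: order respected (N at step 4, J at step 5, A at step 13); 14 moves as required.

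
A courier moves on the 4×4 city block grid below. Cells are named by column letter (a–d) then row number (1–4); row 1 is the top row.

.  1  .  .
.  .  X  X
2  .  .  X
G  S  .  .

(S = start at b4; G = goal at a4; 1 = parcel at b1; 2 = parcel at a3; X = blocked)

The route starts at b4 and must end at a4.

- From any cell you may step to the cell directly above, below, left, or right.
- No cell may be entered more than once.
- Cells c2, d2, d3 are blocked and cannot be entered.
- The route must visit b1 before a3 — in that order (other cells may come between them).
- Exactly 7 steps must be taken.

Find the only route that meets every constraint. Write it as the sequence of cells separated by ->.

b4 -> b3 -> b2 -> b1 -> a1 -> a2 -> a3 -> a4

The waypoints must appear in the order b1, a3, with no cell reused.
Route from b4: up 3 to b1, left 1 to a1, down 3 to a4 — 7 moves in all.
Check: order respected (1 at step 3, 2 at step 6); 7 moves as required.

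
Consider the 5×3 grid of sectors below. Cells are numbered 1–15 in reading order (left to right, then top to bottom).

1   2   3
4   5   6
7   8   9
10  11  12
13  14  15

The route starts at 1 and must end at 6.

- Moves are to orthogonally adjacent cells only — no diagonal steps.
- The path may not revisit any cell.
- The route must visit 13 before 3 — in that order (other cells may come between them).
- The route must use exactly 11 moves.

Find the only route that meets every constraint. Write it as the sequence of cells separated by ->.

1 -> 4 -> 7 -> 10 -> 13 -> 14 -> 11 -> 8 -> 5 -> 2 -> 3 -> 6

The waypoints must appear in the order 13, 3, with no cell reused.
Route from 1: 4× down (reaching 13), right to 14, 4× up (reaching 2), right to 3, down to 6 — 11 moves in all.
Check: order respected (13 at step 4, 3 at step 10); 11 moves as required.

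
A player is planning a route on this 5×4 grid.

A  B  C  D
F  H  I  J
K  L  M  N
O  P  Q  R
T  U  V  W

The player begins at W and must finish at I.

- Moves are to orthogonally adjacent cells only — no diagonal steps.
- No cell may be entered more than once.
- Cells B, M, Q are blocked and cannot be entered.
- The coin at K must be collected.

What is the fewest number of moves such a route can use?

8

Any route passes through K somewhere between W and I. Summing Manhattan distances along the two legs (W → K → I) gives a lower bound of 5 + 3 = 8 moves.
A route of 8 moves achieves this: W → V → U → P → L → K → F → H → I.
Since 8 matches the lower bound, it is optimal.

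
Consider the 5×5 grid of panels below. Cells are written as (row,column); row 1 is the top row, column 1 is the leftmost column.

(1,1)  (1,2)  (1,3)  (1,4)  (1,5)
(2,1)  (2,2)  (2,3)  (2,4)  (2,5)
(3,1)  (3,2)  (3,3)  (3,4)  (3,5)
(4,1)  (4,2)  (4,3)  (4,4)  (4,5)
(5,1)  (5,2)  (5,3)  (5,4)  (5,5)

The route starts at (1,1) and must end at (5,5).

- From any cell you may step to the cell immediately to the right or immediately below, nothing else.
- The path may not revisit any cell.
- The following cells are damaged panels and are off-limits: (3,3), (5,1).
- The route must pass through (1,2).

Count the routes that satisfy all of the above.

A right/down-only route from (1,1) to (5,5) makes exactly 4 down-moves and 4 right-moves in some order.
With no other constraints that would be C(8,4) = 70 routes.
Split at (1,2) and multiply the segment counts (each segment already excludes blocked cells): (1,1)→(1,2): 1; (1,2)→(5,5): 17; product = 17.
That gives 17 routes.

17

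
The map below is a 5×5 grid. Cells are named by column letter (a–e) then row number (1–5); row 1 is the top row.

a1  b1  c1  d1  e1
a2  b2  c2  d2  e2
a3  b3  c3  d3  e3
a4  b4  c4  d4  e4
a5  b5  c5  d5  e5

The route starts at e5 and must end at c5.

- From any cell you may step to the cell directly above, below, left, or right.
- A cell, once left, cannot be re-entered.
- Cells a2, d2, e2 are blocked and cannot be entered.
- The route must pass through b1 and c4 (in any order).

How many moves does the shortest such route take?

Any route passes through b1 and c4 in some order between e5 and c5. Summing Manhattan distances along each leg and taking the cheapest ordering (e5 → c4 → b1 → c5) gives a lower bound of 3 + 4 + 5 = 12 moves.
A route of 12 moves achieves this: e5 → e4 → e3 → d3 → c3 → c2 → c1 → b1 → b2 → b3 → b4 → c4 → c5.
Since 12 matches the lower bound, it is optimal.

12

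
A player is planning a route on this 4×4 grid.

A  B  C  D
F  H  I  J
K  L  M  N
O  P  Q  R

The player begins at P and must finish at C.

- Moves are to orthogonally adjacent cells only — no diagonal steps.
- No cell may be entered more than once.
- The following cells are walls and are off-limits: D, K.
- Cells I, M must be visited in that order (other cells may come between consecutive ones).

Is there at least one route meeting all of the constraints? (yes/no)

yes

One route that works: P → Q → R → N → J → I → M → L → H → B → C.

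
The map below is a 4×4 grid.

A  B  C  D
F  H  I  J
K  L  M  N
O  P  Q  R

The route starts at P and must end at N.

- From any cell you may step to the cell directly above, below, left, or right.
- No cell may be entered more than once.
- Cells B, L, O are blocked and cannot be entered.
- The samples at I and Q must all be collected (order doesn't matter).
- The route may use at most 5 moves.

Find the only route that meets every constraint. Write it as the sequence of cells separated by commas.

P, Q, M, I, J, N

The 5-move cap with required stops at I, Q leaves no slack for detours.
Route from P: right 1 to Q, up 2 to I, right 1 to J, down 1 to N — 5 moves in all.
Check: all required cells visited; 5 ≤ 5 moves.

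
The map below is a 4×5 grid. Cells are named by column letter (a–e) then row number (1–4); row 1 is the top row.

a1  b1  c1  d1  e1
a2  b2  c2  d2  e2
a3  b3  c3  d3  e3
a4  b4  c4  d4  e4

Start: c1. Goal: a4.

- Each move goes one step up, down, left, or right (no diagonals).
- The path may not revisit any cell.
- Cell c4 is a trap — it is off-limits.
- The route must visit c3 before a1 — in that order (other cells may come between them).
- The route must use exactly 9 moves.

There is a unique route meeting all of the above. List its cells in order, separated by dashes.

The waypoints must appear in the order c3, a1, with no cell reused.
Route from c1: down 2 to c3, left 1 to b3, up 2 to b1, left 1 to a1, down 3 to a4 — 9 moves in all.
Check: order respected (c3 at step 2, a1 at step 6); 9 moves as required.

c1 - c2 - c3 - b3 - b2 - b1 - a1 - a2 - a3 - a4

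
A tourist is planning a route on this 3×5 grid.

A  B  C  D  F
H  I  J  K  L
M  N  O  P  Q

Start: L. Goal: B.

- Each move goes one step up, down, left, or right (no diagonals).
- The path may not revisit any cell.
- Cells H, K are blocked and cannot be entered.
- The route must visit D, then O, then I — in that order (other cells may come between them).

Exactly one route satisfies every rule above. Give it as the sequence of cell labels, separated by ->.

L -> F -> D -> C -> J -> O -> N -> I -> B

The waypoints must appear in the order D, O, I, with no cell reused.
Route from L: up 1 to F, left 2 to C, down 2 to O, left 1 to N, up 2 to B — 8 moves in all.
Check: order respected (D at step 2, O at step 5, I at step 7).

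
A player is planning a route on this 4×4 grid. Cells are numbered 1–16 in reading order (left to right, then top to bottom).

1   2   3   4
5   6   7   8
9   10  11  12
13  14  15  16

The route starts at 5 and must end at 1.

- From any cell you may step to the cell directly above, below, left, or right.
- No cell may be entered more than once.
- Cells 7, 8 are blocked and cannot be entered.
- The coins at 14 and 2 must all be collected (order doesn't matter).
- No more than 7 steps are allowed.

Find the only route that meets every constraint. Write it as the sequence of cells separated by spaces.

5 9 13 14 10 6 2 1

The budget equals the shortest possible length, so every move has to be on a shortest route through the required cells.
Route from 5: 2× down (reaching 13), right to 14, 3× up (reaching 2), left to 1 — 7 moves in all.
Check: all required cells visited; 7 ≤ 7 moves.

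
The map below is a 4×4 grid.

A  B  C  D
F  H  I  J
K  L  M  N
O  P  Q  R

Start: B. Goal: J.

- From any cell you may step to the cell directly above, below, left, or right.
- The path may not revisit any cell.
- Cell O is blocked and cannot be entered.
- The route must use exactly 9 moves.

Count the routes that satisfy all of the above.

Need simple routes of exactly 9 moves from B to J (Manhattan distance 3, so 3 moves are spent on a detour and 3 undoing it).
Branch systematically from the start, pruning whenever the remaining move budget drops below the Manhattan distance to J or differs from it in parity. Grouping the completions by first move — via H: 8; via A: 13; via C: 5 — and summing: 8 + 13 + 5 = 26.
That gives 26 routes.

26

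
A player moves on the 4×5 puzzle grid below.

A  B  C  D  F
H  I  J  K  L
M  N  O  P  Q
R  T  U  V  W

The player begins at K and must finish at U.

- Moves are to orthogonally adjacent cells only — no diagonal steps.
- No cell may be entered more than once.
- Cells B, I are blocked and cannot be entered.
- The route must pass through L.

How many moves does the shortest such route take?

5

Any route passes through L somewhere between K and U. Summing Manhattan distances along the two legs (K → L → U) gives a lower bound of 1 + 4 = 5 moves.
A route of 5 moves achieves this: K → L → Q → W → V → U.
Since 5 matches the lower bound, it is optimal.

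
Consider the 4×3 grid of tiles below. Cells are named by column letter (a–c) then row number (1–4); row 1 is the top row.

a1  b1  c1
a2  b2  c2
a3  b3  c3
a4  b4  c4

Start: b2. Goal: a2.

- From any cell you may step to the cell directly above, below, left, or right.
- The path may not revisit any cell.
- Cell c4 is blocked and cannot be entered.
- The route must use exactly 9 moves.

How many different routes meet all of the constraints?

1

Need simple routes of exactly 9 moves from b2 to a2 (Manhattan distance 1, so 4 moves are spent on a detour and 4 undoing it).
Enumerating: b2 b1 c1 c2 c3 b3 b4 a4 a3 a2.
That gives 1 route.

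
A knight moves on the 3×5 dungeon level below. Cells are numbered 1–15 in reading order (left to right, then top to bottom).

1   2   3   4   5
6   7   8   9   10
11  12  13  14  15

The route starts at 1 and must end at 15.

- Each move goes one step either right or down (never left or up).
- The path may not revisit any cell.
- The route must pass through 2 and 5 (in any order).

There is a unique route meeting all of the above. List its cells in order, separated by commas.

Moves only go right or down, so the column and row indices never decrease.
Route from 1: right 4 to 5, down 2 to 15 — 6 moves in all.
Check: all required cells visited.

1, 2, 3, 4, 5, 10, 15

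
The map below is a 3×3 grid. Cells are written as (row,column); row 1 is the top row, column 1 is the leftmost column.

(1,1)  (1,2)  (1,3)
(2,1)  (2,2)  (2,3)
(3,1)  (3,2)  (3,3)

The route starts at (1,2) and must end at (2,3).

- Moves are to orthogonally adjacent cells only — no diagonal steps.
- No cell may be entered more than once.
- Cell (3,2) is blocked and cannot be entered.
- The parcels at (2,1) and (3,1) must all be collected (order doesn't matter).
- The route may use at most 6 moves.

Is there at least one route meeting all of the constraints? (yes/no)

(3,1) must be visited but has only one open neighbour ((2,1)), and it is neither the start nor the goal — the route would have to enter and leave through (2,1), re-entering it.

no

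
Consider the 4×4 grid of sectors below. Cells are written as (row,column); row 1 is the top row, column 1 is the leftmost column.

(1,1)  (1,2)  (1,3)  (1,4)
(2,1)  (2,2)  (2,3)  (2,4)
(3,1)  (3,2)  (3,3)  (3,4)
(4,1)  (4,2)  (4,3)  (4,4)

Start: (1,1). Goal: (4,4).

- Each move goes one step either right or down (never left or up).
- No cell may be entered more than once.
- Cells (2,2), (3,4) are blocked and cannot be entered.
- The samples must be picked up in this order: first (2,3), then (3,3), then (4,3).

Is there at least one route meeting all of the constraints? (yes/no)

yes

One route that works: (1,1) → (1,2) → (1,3) → (2,3) → (3,3) → (4,3) → (4,4).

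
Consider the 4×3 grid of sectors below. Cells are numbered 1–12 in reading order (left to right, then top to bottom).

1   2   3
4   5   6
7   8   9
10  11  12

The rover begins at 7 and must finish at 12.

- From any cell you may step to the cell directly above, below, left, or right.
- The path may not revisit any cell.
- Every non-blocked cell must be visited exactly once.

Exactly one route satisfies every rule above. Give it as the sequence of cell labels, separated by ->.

7 -> 10 -> 11 -> 8 -> 5 -> 4 -> 1 -> 2 -> 3 -> 6 -> 9 -> 12

Need to visit all 12 open cells exactly once, starting at 7 and ending at 12.
Route from 7: down 1 to 10, right 1 to 11, up 2 to 5, left 1 to 4, up 1 to 1, right 2 to 3, down 3 to 12 — 11 moves in all.
Check: all 12 open cells covered.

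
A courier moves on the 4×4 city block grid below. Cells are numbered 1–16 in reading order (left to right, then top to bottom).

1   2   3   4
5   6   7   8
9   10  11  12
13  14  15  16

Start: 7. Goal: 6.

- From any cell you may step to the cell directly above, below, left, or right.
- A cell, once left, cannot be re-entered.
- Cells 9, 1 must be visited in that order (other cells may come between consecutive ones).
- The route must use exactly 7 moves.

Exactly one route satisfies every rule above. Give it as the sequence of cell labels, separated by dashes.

The waypoints must appear in the order 9, 1, with no cell reused.
Route from 7: down 1 to 11, left 2 to 9, up 2 to 1, right 1 to 2, down 1 to 6 — 7 moves in all.
Check: order respected (9 at step 3, 1 at step 5); 7 moves as required.

7 - 11 - 10 - 9 - 5 - 1 - 2 - 6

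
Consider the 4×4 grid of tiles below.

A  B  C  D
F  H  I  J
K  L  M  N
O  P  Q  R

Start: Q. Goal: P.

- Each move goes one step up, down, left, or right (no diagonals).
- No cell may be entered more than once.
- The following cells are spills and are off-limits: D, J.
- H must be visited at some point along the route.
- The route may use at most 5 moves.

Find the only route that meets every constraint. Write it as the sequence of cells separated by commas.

The budget equals the shortest possible length, so every move has to be on a shortest route through the required cells.
Route from Q: 2× up (reaching I), left to H, 2× down (reaching P) — 5 moves in all.
Check: all required cells visited; 5 ≤ 5 moves.

Q, M, I, H, L, P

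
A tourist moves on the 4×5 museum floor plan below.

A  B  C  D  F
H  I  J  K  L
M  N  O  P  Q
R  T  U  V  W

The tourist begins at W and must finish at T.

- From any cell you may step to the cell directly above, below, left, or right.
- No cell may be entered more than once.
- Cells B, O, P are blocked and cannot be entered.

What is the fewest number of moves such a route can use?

3

The Manhattan distance from W to T is |4−4| + |5−2| = 3, so at least 3 moves are needed.
A route of 3 moves achieves this: W → V → U → T.
Since 3 matches the lower bound, it is optimal.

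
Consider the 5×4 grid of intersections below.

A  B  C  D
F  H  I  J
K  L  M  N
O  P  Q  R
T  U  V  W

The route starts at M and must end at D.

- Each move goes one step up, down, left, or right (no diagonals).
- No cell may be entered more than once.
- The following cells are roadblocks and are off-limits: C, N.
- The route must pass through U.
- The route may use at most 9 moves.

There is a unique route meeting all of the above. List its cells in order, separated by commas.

The budget equals the shortest possible length, so every move has to be on a shortest route through the required cells.
Route from M: down 2 to V, left 1 to U, up 3 to H, right 2 to J, up 1 to D — 9 moves in all.
Check: all required cells visited; 9 ≤ 9 moves.

M, Q, V, U, P, L, H, I, J, D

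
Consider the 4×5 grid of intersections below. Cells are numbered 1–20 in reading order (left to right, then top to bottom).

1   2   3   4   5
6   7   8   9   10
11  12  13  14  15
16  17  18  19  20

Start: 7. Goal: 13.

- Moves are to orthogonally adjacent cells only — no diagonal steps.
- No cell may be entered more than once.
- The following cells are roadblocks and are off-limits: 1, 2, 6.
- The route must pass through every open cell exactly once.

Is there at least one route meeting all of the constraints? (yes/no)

One route that works: 7 → 12 → 11 → 16 → 17 → 18 → 19 → 20 → 15 → 10 → 5 → 4 → 3 → 8 → 9 → 14 → 13.

yes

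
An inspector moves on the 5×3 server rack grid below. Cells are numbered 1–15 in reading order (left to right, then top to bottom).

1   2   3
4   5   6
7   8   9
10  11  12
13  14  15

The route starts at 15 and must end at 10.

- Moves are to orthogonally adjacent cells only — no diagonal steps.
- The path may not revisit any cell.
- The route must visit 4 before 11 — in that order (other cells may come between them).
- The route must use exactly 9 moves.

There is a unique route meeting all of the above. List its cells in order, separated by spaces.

The waypoints must appear in the order 4, 11, with no cell reused.
Route from 15: up 3 to 6, left 2 to 4, down 1 to 7, right 1 to 8, down 1 to 11, left 1 to 10 — 9 moves in all.
Check: order respected (4 at step 5, 11 at step 8); 9 moves as required.

15 12 9 6 5 4 7 8 11 10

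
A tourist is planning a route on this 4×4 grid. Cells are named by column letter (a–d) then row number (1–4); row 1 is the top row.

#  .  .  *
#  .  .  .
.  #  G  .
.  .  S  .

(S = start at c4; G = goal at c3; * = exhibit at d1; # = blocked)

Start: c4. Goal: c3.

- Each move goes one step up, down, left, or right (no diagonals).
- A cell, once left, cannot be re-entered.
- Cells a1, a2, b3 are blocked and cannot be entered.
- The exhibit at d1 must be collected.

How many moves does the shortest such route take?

7

Any route passes through d1 somewhere between c4 and c3. Summing Manhattan distances along the two legs (c4 → d1 → c3) gives a lower bound of 4 + 3 = 7 moves.
A route of 7 moves achieves this: c4 → d4 → d3 → d2 → d1 → c1 → c2 → c3.
Since 7 matches the lower bound, it is optimal.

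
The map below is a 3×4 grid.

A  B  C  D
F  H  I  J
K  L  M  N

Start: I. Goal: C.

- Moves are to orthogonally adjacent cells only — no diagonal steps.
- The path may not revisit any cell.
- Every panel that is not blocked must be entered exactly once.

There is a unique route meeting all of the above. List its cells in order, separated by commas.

Need to visit all 12 open cells exactly once, starting at I and ending at C.
Cell K has only two open neighbours (F and L), so the path must pass straight through it: one of those is the cell it's entered from and the other is where it exits.
Route from I: left to H, up to B, left to A, 2× down (reaching K), 3× right (reaching N), 2× up (reaching D), left to C — 11 moves in all.
Check: all 12 open cells covered.

I, H, B, A, F, K, L, M, N, J, D, C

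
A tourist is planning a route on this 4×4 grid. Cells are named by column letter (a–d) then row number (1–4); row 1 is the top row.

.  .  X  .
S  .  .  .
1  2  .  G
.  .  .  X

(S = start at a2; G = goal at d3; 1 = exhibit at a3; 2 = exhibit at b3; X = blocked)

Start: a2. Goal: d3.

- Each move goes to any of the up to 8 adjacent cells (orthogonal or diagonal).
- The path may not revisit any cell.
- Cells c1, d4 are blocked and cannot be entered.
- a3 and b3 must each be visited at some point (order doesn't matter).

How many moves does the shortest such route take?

4

Any route passes through a3 and b3 in some order between a2 and d3. Summing Chebyshev distances along each leg and taking the cheapest ordering (a2 → a3 → b3 → d3) gives a lower bound of 1 + 1 + 2 = 4 moves.
A route of 4 moves achieves this: a2 → a3 → b3 → c2 → d3.
Since 4 matches the lower bound, it is optimal.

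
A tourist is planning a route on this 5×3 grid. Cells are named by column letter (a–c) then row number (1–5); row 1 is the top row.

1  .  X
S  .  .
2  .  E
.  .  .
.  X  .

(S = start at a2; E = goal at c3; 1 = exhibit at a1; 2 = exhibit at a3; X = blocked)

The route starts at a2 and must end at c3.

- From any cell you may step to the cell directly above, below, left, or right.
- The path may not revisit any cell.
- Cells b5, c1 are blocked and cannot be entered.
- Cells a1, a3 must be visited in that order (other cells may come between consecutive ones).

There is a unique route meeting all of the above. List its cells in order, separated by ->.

The waypoints must appear in the order a1, a3, with no cell reused.
Route from a2: up 1 to a1, right 1 to b1, down 2 to b3, left 1 to a3, down 1 to a4, right 2 to c4, up 1 to c3 — 9 moves in all.
Check: order respected (1 at step 1, 2 at step 5).

a2 -> a1 -> b1 -> b2 -> b3 -> a3 -> a4 -> b4 -> c4 -> c3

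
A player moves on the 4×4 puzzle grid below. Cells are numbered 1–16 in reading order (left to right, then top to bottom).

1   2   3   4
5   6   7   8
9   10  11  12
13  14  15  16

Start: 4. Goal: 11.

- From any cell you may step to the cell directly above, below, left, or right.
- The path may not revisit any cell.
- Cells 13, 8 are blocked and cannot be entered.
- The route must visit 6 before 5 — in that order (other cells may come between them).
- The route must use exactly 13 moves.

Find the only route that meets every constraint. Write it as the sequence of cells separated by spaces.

4 3 7 6 2 1 5 9 10 14 15 16 12 11

The waypoints must appear in the order 6, 5, with no cell reused.
Route from 4: left 1 to 3, down 1 to 7, left 1 to 6, up 1 to 2, left 1 to 1, down 2 to 9, right 1 to 10, down 1 to 14, right 2 to 16, up 1 to 12, left 1 to 11 — 13 moves in all.
Check: order respected (6 at step 3, 5 at step 6); 13 moves as required.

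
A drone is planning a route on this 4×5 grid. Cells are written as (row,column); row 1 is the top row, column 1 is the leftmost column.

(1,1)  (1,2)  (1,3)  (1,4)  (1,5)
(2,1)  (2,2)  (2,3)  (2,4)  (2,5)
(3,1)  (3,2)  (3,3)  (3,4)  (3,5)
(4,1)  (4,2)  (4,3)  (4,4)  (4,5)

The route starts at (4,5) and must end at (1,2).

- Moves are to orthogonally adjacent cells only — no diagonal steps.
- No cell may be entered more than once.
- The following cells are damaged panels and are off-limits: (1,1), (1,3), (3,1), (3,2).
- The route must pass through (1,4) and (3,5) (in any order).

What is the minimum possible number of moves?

8

Any route passes through (1,4) and (3,5) in some order between (4,5) and (1,2). Summing Manhattan distances along each leg and taking the cheapest ordering ((4,5) → (3,5) → (1,4) → (1,2)) gives a lower bound of 1 + 3 + 2 = 6 moves.
That bound ignores the blocked cells. Measuring each leg by the fewest moves that actually steer around them ((4,5)→(3,5): 1; (3,5)→(1,4): 3; (1,4)→(1,2): 4) raises the lower bound to 8.
A route of 8 moves exists: (4,5) → (3,5) → (2,5) → (1,5) → (1,4) → (2,4) → (2,3) → (2,2) → (1,2).
Since 8 matches that lower bound, it is optimal.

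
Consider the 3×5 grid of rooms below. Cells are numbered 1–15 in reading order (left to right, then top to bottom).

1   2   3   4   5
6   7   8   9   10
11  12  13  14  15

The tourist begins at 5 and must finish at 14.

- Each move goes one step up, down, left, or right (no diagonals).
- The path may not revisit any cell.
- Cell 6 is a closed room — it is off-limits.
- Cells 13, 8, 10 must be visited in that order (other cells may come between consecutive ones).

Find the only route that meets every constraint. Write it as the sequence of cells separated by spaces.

5 4 3 2 7 12 13 8 9 10 15 14

The waypoints must appear in the order 13, 8, 10, with no cell reused.
Route from 5: 3× left (reaching 2), 2× down (reaching 12), right to 13, up to 8, 2× right (reaching 10), down to 15, left to 14 — 11 moves in all.
Check: order respected (13 at step 6, 8 at step 7, 10 at step 9).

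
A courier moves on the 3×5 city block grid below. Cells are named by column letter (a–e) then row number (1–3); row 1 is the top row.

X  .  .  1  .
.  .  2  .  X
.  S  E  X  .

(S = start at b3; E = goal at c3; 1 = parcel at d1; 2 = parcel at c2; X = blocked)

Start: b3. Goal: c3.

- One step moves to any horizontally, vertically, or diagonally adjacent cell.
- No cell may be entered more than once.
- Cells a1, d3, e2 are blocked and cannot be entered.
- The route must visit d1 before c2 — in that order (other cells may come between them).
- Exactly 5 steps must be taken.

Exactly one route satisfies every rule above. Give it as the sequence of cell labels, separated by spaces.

The waypoints must appear in the order d1, c2, with no cell reused.
Route from b3: up 1 to b2, up-right 1 to c1, right 1 to d1, down-left 1 to c2, down 1 to c3 — 5 moves in all.
Check: order respected (1 at step 3, 2 at step 4); 5 moves as required.

b3 b2 c1 d1 c2 c3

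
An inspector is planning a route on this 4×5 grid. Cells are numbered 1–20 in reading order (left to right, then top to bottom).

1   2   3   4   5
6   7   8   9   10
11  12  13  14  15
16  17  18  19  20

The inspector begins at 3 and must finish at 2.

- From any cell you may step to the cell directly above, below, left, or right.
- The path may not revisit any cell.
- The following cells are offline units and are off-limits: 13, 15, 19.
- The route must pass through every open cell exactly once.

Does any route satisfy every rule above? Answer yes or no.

no

Cell 14 has only one open neighbour but is neither the start nor the goal, so a Hamiltonian route would have to both enter and leave it through the same neighbour — impossible without revisiting.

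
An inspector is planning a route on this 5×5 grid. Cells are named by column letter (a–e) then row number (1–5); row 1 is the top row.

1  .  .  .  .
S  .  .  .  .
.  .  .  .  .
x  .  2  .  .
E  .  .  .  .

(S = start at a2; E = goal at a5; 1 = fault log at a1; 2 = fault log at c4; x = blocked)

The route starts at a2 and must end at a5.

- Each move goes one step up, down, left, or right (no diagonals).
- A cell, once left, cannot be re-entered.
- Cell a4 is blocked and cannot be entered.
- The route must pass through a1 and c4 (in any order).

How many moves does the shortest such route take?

9

Any route passes through a1 and c4 in some order between a2 and a5. Summing Manhattan distances along each leg and taking the cheapest ordering (a2 → a1 → c4 → a5) gives a lower bound of 1 + 5 + 3 = 9 moves.
A route of 9 moves achieves this: a2 → a1 → b1 → b2 → b3 → b4 → c4 → c5 → b5 → a5.
Since 9 matches the lower bound, it is optimal.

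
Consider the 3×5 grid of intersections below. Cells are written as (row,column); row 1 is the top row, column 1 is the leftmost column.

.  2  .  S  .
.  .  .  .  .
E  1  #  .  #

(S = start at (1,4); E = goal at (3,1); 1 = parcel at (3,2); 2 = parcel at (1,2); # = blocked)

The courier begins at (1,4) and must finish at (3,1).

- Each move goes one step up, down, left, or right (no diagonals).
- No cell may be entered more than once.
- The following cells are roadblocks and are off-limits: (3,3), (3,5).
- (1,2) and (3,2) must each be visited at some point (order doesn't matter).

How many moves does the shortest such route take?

Any route passes through (1,2) and (3,2) in some order between (1,4) and (3,1). Summing Manhattan distances along each leg and taking the cheapest ordering ((1,4) → (1,2) → (3,2) → (3,1)) gives a lower bound of 2 + 2 + 1 = 5 moves.
A route of 5 moves achieves this: (1,4) → (1,3) → (1,2) → (2,2) → (3,2) → (3,1).
Since 5 matches the lower bound, it is optimal.

5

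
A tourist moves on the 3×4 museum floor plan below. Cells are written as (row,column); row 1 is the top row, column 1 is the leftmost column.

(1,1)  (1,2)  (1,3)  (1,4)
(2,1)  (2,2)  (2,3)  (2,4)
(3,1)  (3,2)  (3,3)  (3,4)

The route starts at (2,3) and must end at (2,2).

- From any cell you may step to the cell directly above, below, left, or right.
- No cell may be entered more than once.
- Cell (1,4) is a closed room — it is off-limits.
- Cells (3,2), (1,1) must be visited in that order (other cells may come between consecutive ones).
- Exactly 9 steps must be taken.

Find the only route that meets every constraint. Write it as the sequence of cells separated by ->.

The waypoints must appear in the order (3,2), (1,1), with no cell reused.
Route from (2,3): right to (2,4), down to (3,4), 3× left (reaching (3,1)), 2× up (reaching (1,1)), right to (1,2), down to (2,2) — 9 moves in all.
Check: order respected ((3,2) at step 4, (1,1) at step 7); 9 moves as required.

(2,3) -> (2,4) -> (3,4) -> (3,3) -> (3,2) -> (3,1) -> (2,1) -> (1,1) -> (1,2) -> (2,2)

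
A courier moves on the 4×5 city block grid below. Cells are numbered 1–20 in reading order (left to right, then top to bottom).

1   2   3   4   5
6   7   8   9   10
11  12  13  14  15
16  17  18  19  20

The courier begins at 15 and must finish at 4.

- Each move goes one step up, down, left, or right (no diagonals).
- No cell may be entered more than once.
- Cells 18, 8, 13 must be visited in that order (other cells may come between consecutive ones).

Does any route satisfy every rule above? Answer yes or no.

yes

One route that works: 15 → 20 → 19 → 18 → 17 → 12 → 7 → 8 → 13 → 14 → 9 → 4.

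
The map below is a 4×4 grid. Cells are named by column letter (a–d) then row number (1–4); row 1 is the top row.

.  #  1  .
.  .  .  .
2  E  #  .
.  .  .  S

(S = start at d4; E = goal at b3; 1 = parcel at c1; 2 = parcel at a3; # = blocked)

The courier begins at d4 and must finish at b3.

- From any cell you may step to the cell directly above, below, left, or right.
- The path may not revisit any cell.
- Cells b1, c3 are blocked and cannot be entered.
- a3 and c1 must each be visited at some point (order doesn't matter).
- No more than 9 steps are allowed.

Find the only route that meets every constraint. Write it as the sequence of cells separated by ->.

Any route must reach a3 and c1 and still end at b3 within 9 moves, so the order of the required stops is forced.
Route from d4: 3× up (reaching d1), left to c1, down to c2, 2× left (reaching a2), down to a3, right to b3 — 9 moves in all.
Check: all required cells visited; 9 ≤ 9 moves.

d4 -> d3 -> d2 -> d1 -> c1 -> c2 -> b2 -> a2 -> a3 -> b3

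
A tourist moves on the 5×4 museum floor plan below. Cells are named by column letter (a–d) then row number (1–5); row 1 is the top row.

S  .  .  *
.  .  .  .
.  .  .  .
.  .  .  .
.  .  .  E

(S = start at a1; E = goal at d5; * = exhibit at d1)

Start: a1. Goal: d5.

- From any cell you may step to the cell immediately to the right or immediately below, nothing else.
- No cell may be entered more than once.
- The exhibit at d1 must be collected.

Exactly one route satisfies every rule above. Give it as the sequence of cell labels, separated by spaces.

a1 b1 c1 d1 d2 d3 d4 d5

Moves only go right or down, so the column and row indices never decrease.
Route from a1: right 3 to d1, down 4 to d5 — 7 moves in all.
Check: all required cells visited.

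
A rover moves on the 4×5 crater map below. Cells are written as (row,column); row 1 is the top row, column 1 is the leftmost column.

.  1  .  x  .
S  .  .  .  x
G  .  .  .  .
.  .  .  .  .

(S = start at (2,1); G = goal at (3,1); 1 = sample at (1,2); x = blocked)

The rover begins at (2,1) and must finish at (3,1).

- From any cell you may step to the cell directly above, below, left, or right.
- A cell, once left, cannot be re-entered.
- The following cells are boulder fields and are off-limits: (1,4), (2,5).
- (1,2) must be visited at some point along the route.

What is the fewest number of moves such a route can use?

Any route passes through (1,2) somewhere between (2,1) and (3,1). Summing Manhattan distances along the two legs ((2,1) → (1,2) → (3,1)) gives a lower bound of 2 + 3 = 5 moves.
A route of 5 moves achieves this: (2,1) → (1,1) → (1,2) → (2,2) → (3,2) → (3,1).
Since 5 matches the lower bound, it is optimal.

5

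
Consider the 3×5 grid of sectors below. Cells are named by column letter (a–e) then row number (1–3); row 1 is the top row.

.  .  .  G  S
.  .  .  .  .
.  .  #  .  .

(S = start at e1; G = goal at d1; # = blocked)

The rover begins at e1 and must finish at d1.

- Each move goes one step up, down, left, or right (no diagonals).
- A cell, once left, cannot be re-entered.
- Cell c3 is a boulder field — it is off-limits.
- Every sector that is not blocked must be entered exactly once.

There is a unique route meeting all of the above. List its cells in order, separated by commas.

Need to visit all 14 open cells exactly once, starting at e1 and ending at d1.
Route from e1: down 2 to e3, left 1 to d3, up 1 to d2, left 2 to b2, down 1 to b3, left 1 to a3, up 2 to a1, right 3 to d1 — 13 moves in all.
Check: all 14 open cells covered.

e1, e2, e3, d3, d2, c2, b2, b3, a3, a2, a1, b1, c1, d1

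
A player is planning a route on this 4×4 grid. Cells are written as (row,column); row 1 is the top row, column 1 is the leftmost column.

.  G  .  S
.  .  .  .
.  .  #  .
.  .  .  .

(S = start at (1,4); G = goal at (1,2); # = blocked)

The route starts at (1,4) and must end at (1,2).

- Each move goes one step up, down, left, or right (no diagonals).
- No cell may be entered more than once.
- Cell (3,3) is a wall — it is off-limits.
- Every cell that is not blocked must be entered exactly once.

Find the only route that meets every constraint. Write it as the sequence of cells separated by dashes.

Need to visit all 15 open cells exactly once, starting at (1,4) and ending at (1,2).
Route from (1,4): left to (1,3), down to (2,3), right to (2,4), 2× down (reaching (4,4)), 3× left (reaching (4,1)), up to (3,1), right to (3,2), up to (2,2), left to (2,1), up to (1,1), right to (1,2) — 14 moves in all.
Check: all 15 open cells covered.

(1,4) - (1,3) - (2,3) - (2,4) - (3,4) - (4,4) - (4,3) - (4,2) - (4,1) - (3,1) - (3,2) - (2,2) - (2,1) - (1,1) - (1,2)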